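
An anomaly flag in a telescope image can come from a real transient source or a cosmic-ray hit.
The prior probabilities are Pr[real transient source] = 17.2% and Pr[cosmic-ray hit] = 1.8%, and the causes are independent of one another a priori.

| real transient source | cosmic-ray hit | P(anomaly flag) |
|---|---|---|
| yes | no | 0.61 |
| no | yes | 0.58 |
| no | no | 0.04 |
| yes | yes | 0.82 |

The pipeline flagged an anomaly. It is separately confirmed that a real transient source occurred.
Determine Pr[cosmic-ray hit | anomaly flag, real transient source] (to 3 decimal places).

Pr[cosmic-ray hit | anomaly flag, real transient source] ≈ 0.024

P(anomaly flag | real transient source) = 0.61·0.982 + 0.82·0.018 = 0.599020 + 0.014760 = 0.613780
Of this, 0.014760 comes from 0.82·0.018 (the cosmic-ray hit=true cases).
So P(cosmic-ray hit | anomaly flag, real transient source) = 0.014760/0.613780 ≈ 0.024.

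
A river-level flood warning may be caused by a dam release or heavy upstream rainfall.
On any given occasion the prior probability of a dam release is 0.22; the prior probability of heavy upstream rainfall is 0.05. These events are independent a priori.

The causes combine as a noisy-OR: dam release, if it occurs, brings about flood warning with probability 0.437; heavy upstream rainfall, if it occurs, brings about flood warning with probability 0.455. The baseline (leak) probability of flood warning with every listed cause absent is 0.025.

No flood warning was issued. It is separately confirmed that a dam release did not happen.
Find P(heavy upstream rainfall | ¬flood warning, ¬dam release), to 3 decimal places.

Under noisy-OR, P(flood warning | causes) = 1 − (1−0.025)·∏(1−qᵢ) over the active causes.
P(¬flood warning | ¬dam release) = 0.975×0.95 + 0.531375×0.05 = 0.926250 + 0.026569 = 0.952819
The heavy upstream rainfall-present share is 0.531375×0.05 = 0.026569.
Hence the posterior is 0.026569/0.952819 ≈ 0.028.

P(heavy upstream rainfall | ¬flood warning, ¬dam release) ≈ 0.028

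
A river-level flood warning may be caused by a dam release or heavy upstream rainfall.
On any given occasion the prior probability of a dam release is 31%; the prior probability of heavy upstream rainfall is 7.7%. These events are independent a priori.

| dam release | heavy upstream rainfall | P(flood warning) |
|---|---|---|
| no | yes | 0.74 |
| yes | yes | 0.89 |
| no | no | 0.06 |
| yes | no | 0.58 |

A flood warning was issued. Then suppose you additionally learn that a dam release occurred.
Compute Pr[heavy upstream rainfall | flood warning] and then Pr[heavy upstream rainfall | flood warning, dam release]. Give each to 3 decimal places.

By total probability over the 4 (dam release, heavy upstream rainfall) configurations:
  P(flood warning) = 0.06·0.69·0.923 + 0.74·0.69·0.077 + 0.58·0.31·0.923 + 0.89·0.31·0.077
        = 0.038212 + 0.039316 + 0.165955 + 0.021244 = 0.264727
Keeping only the heavy upstream rainfall-present terms gives 0.060560, so
  P(heavy upstream rainfall | flood warning) = 0.060560 / 0.264727 ≈ 0.229

With the extra evidence:
For the numerator, keep only heavy upstream rainfall=true terms: 0.89·0.077 = 0.068530
Denominator P(flood warning | dam release): 0.58·0.923 + 0.89·0.077 = 0.603870
Posterior = 0.068530 / 0.603870 ≈ 0.113
— dam release explains away the evidence for heavy upstream rainfall.

Pr[heavy upstream rainfall | flood warning] ≈ 0.229; Pr[heavy upstream rainfall | flood warning, dam release] ≈ 0.113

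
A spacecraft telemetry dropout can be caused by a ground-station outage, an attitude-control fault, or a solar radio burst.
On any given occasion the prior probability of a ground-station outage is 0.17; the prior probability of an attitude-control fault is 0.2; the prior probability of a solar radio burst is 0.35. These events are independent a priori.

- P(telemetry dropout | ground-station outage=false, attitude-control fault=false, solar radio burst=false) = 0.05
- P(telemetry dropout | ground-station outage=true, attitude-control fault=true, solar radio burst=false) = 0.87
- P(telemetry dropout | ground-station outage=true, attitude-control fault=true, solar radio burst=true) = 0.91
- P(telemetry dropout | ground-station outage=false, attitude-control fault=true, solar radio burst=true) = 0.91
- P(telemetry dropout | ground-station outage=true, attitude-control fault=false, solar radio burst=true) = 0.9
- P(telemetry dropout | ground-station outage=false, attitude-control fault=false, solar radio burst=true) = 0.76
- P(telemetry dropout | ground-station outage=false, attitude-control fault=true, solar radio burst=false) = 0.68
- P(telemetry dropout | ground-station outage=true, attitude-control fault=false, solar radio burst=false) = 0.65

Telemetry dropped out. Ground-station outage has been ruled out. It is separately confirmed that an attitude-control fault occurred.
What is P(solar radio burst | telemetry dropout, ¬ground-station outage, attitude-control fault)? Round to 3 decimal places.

Sum P(telemetry dropout|·) weighted by the priors over both values of solar radio burst:
  P(telemetry dropout | ¬ground-station outage, attitude-control fault) = 0.68×0.65 + 0.91×0.35
        = 0.442000 + 0.318500 = 0.760500
The terms with solar radio burst present sum to 0.318500, so
  P(solar radio burst | telemetry dropout, ¬ground-station outage, attitude-control fault) = 0.318500 / 0.760500 ≈ 0.419

P(solar radio burst | telemetry dropout, ¬ground-station outage, attitude-control fault) ≈ 0.419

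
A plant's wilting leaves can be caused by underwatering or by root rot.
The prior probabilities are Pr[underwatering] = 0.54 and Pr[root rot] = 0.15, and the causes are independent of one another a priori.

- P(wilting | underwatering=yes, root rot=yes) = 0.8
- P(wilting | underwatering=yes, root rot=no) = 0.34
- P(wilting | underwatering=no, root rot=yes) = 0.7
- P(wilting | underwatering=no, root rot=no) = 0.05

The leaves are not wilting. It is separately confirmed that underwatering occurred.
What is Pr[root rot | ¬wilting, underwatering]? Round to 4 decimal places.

Pr[root rot | ¬wilting, underwatering] ≈ 0.0508

By total probability over both values of root rot:
  P(¬wilting | underwatering) = 0.66*0.85 + 0.2*0.15
        = 0.561000 + 0.030000 = 0.591000
Keeping only the root rot-present terms gives 0.030000, so
  P(root rot | ¬wilting, underwatering) = 0.030000 / 0.591000 ≈ 0.0508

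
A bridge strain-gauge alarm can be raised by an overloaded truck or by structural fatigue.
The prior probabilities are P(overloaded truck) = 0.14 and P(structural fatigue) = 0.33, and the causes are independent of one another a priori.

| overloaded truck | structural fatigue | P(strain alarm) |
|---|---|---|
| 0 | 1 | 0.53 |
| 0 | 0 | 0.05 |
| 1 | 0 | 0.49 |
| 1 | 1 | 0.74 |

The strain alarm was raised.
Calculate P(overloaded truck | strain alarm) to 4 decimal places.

P(overloaded truck | strain alarm) ≈ 0.3090

Enumerate the 4 (overloaded truck, structural fatigue) configurations and weight by the priors:
  P(strain alarm) = 0.05·0.86·0.67 + 0.53·0.86·0.33 + 0.49·0.14·0.67 + 0.74·0.14·0.33
        = 0.028810 + 0.150414 + 0.045962 + 0.034188 = 0.259374
Keeping only the overloaded truck-present terms gives 0.080150, so
  P(overloaded truck | strain alarm) = 0.080150 / 0.259374 ≈ 0.3090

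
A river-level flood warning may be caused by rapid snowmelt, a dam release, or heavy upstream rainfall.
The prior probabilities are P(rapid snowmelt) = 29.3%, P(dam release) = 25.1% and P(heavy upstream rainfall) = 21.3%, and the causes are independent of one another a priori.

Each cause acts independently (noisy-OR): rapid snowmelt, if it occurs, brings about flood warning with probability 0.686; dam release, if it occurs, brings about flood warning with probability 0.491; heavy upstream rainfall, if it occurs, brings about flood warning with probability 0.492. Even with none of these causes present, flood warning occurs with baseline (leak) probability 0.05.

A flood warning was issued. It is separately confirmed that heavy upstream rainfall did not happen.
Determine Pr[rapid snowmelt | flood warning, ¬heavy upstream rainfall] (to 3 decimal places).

Pr[rapid snowmelt | flood warning, ¬heavy upstream rainfall] ≈ 0.647

Under noisy-OR, P(flood warning | causes) = 1 − (1−0.05)·∏(1−qᵢ) over the active causes.
P(flood warning | ¬heavy upstream rainfall) = 0.05*0.707*0.749 + 0.51645*0.707*0.251 + 0.7017*0.293*0.749 + 0.848165*0.293*0.251 = 0.026477 + 0.091648 + 0.153993 + 0.062377 = 0.334495
Of this, 0.216370 comes from 0.153993 + 0.062377 (the rapid snowmelt=true cases).
So P(rapid snowmelt | flood warning, ¬heavy upstream rainfall) = 0.216370/0.334495 ≈ 0.647.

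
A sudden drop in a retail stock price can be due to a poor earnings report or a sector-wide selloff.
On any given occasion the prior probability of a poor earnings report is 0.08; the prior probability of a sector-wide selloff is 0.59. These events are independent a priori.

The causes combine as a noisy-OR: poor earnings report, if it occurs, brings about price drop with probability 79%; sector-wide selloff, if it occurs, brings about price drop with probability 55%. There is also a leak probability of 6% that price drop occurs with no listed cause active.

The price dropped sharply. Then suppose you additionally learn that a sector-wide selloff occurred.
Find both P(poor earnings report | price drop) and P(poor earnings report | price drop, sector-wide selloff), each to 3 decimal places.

P(poor earnings report | price drop) ≈ 0.171; P(poor earnings report | price drop, sector-wide selloff) ≈ 0.121

Under noisy-OR, P(price drop | causes) = 1 − (1−0.06)·∏(1−qᵢ) over the active causes.
Sum P(price drop|·) weighted by the priors over the 4 (poor earnings report, sector-wide selloff) configurations:
  P(price drop) = 0.06*0.92*0.41 + 0.577*0.92*0.59 + 0.8026*0.08*0.41 + 0.91117*0.08*0.59
        = 0.022632 + 0.313196 + 0.026325 + 0.043007 = 0.405160
The terms with poor earnings report present sum to 0.069332, so
  P(poor earnings report | price drop) = 0.069332 / 0.405160 ≈ 0.171

With the extra evidence:
By total probability over both values of poor earnings report:
  P(price drop | sector-wide selloff) = 0.577×0.92 + 0.91117×0.08
        = 0.530840 + 0.072894 = 0.603734
Configurations with poor earnings report contribute 0.072894, so
  P(poor earnings report | price drop, sector-wide selloff) = 0.072894 / 0.603734 ≈ 0.121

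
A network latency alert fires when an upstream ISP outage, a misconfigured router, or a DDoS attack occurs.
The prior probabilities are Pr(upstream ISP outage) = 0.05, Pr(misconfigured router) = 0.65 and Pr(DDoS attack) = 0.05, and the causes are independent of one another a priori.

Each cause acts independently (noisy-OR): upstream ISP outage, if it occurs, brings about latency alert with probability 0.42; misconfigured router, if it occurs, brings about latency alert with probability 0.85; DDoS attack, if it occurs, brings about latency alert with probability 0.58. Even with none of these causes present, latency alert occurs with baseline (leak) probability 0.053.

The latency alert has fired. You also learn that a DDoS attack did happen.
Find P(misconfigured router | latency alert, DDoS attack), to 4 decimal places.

Under noisy-OR, P(latency alert | causes) = 1 − (1−0.053)·∏(1−qᵢ) over the active causes.
P(latency alert | DDoS attack) = 0.60226×0.95×0.35 + 0.940339×0.95×0.65 + 0.769311×0.05×0.35 + 0.965397×0.05×0.65 = 0.200251 + 0.580659 + 0.013463 + 0.031375 = 0.825748
Restricting to configurations with misconfigured router present: 0.580659 + 0.031375 = 0.612034.
So P(misconfigured router | latency alert, DDoS attack) = 0.612034/0.825748 ≈ 0.7412.

P(misconfigured router | latency alert, DDoS attack) ≈ 0.7412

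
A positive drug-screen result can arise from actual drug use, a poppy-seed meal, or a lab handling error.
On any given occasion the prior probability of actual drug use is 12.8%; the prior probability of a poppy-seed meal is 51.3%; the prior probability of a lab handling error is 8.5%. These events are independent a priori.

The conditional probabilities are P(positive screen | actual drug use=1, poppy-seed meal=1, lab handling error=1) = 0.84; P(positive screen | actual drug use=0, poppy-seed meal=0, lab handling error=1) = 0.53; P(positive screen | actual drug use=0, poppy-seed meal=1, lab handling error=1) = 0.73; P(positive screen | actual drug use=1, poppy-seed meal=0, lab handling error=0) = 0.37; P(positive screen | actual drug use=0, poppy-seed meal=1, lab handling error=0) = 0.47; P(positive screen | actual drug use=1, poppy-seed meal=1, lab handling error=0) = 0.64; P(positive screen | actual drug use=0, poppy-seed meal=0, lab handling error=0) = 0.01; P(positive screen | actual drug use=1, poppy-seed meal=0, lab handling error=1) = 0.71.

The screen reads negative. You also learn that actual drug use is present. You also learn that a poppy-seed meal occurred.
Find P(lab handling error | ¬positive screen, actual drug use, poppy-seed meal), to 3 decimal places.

P(lab handling error | ¬positive screen, actual drug use, poppy-seed meal) ≈ 0.040

Weight on lab handling error=true, given the evidence: 0.16·0.085 = 0.013600
The normalizing constant is 0.36·0.915 + 0.16·0.085 = 0.343000
Posterior = 0.013600 / 0.343000 ≈ 0.040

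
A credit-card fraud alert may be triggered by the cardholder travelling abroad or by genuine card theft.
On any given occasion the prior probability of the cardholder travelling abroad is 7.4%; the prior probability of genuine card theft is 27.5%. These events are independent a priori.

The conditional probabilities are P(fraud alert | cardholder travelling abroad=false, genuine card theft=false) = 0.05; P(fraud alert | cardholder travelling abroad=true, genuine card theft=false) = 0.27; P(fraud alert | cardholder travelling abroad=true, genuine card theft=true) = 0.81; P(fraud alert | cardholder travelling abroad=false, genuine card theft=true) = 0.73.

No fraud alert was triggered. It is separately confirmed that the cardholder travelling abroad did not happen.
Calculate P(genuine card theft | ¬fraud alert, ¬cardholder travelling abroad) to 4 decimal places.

Numerator (weight on configurations with genuine card theft): 0.27·0.275 = 0.074250
The normalizing constant is 0.95·0.725 + 0.27·0.275 = 0.763000
P(genuine card theft | ¬fraud alert, ¬cardholder travelling abroad) = 0.074250/0.763000 ≈ 0.0973

P(genuine card theft | ¬fraud alert, ¬cardholder travelling abroad) ≈ 0.0973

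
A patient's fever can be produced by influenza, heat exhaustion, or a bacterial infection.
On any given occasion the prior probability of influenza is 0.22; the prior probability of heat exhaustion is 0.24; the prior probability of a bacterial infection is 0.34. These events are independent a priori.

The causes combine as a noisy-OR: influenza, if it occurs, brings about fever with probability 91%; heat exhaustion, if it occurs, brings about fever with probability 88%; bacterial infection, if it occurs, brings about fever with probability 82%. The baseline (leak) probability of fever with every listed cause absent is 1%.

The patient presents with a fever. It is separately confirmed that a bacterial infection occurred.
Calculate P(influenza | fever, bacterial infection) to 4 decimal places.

Under noisy-OR, P(fever | causes) = 1 − (1−0.01)·∏(1−qᵢ) over the active causes.
By total probability over the 4 (influenza, heat exhaustion) configurations:
  P(fever | bacterial infection) = 0.8218*0.78*0.76 + 0.978616*0.78*0.24 + 0.983962*0.22*0.76 + 0.998075*0.22*0.24
        = 0.487163 + 0.183197 + 0.164518 + 0.052698 = 0.887576
Keeping only the influenza-present terms gives 0.217216, so
  P(influenza | fever, bacterial infection) = 0.217216 / 0.887576 ≈ 0.2447

P(influenza | fever, bacterial infection) ≈ 0.2447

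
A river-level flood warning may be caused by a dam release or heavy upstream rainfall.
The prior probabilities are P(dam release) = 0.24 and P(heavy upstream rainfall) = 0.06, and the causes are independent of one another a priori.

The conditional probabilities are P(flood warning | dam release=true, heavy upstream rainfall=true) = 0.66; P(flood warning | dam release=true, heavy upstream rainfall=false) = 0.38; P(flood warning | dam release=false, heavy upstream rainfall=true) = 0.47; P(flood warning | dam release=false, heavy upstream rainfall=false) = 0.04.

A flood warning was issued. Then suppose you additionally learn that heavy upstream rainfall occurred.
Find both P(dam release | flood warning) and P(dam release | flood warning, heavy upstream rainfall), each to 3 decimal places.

P(dam release | flood warning) ≈ 0.656; P(dam release | flood warning, heavy upstream rainfall) ≈ 0.307

By total probability over the 4 (dam release, heavy upstream rainfall) configurations:
  P(flood warning) = 0.04·0.76·0.94 + 0.47·0.76·0.06 + 0.38·0.24·0.94 + 0.66·0.24·0.06
        = 0.028576 + 0.021432 + 0.085728 + 0.009504 = 0.145240
The terms with dam release present sum to 0.095232, so
  P(dam release | flood warning) = 0.095232 / 0.145240 ≈ 0.656

Now condition on the additional information:
For the numerator, keep only dam release=true terms: 0.66·0.24 = 0.158400
Normalizer over all consistent configurations: 0.47·0.76 + 0.66·0.24 = 0.515600
P(dam release | flood warning, heavy upstream rainfall) = 0.158400/0.515600 ≈ 0.307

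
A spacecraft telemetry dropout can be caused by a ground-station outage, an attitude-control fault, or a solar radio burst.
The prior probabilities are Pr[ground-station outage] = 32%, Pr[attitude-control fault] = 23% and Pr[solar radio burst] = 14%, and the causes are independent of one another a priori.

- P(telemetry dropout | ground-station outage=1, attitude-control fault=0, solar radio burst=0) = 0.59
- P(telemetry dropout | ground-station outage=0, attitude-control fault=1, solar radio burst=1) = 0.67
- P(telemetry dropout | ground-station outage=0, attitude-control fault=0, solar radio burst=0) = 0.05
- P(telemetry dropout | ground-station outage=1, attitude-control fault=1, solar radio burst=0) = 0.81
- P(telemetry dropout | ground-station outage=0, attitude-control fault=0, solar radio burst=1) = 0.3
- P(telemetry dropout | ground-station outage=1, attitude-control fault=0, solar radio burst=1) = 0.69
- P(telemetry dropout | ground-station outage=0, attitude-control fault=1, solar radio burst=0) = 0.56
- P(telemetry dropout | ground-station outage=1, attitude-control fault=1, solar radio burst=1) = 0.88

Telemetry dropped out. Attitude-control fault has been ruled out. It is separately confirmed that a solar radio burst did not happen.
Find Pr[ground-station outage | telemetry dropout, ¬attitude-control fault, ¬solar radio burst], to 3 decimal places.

Weight on ground-station outage=true, given the evidence: 0.59*0.32 = 0.188800
Denominator P(telemetry dropout | ¬attitude-control fault, ¬solar radio burst): 0.05*0.68 + 0.59*0.32 = 0.222800
P(ground-station outage | telemetry dropout, ¬attitude-control fault, ¬solar radio burst) = 0.188800/0.222800 ≈ 0.847

Pr[ground-station outage | telemetry dropout, ¬attitude-control fault, ¬solar radio burst] ≈ 0.847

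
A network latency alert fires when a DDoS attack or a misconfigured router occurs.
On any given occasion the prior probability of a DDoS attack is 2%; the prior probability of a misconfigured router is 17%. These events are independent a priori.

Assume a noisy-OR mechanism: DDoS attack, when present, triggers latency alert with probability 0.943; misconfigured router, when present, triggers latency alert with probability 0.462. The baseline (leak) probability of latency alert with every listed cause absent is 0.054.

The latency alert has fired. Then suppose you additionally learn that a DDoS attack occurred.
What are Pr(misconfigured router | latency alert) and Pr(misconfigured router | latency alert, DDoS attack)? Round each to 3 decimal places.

Pr(misconfigured router | latency alert) ≈ 0.588; Pr(misconfigured router | latency alert, DDoS attack) ≈ 0.174

Under noisy-OR, P(latency alert | causes) = 1 − (1−0.054)·∏(1−qᵢ) over the active causes.
Enumerate the 4 (DDoS attack, misconfigured router) configurations and weight by the priors:
  P(latency alert) = 0.054·0.98·0.83 + 0.491052·0.98·0.17 + 0.946078·0.02·0.83 + 0.97099·0.02·0.17
        = 0.043924 + 0.081809 + 0.015705 + 0.003301 = 0.144739
Keeping only the misconfigured router-present terms gives 0.085110, so
  P(misconfigured router | latency alert) = 0.085110 / 0.144739 ≈ 0.588

Now also conditioning on DDoS attack=true:
P(latency alert | DDoS attack) = 0.946078*0.83 + 0.97099*0.17 = 0.785245 + 0.165068 = 0.950313
The misconfigured router-present share is 0.97099*0.17 = 0.165068.
P(misconfigured router | latency alert, DDoS attack) = 0.165068 / 0.950313 ≈ 0.174
Conditioning on DDoS attack lowers the posterior on misconfigured router: the classic explaining-away effect in a common-effect structure.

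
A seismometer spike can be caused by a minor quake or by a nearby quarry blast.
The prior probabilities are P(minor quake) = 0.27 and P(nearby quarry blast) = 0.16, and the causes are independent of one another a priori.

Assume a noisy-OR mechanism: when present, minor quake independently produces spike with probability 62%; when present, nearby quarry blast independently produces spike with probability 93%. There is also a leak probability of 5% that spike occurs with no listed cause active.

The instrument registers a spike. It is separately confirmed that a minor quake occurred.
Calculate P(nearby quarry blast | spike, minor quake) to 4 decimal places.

P(nearby quarry blast | spike, minor quake) ≈ 0.2251

Under noisy-OR, P(spike | causes) = 1 − (1−0.05)·∏(1−qᵢ) over the active causes.
By total probability over both values of nearby quarry blast:
  P(spike | minor quake) = 0.639·0.84 + 0.97473·0.16
        = 0.536760 + 0.155957 = 0.692717
Keeping only the nearby quarry blast-present terms gives 0.155957, so
  P(nearby quarry blast | spike, minor quake) = 0.155957 / 0.692717 ≈ 0.2251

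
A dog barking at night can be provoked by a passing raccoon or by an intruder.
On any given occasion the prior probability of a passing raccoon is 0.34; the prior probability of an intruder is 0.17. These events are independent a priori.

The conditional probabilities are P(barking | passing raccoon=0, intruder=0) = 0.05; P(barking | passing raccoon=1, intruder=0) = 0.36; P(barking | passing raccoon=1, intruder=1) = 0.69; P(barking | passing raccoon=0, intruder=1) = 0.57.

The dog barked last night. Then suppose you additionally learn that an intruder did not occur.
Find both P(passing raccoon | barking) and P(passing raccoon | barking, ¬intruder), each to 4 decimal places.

P(barking) = 0.05×0.66×0.83 + 0.57×0.66×0.17 + 0.36×0.34×0.83 + 0.69×0.34×0.17 = 0.027390 + 0.063954 + 0.101592 + 0.039882 = 0.232818
Of this, 0.141474 comes from 0.101592 + 0.039882 (the passing raccoon=true cases).
P(passing raccoon | barking) = 0.141474 / 0.232818 ≈ 0.6077

Now condition on the additional information:
Weight on passing raccoon=true, given the evidence: 0.36×0.34 = 0.122400
Normalizer over all consistent configurations: 0.05×0.66 + 0.36×0.34 = 0.155400
P(passing raccoon | barking, ¬intruder) = 0.122400/0.155400 ≈ 0.7876
Ruling out intruder raises the posterior on passing raccoon — the flip side of explaining away.

P(passing raccoon | barking) ≈ 0.6077; P(passing raccoon | barking, ¬intruder) ≈ 0.7876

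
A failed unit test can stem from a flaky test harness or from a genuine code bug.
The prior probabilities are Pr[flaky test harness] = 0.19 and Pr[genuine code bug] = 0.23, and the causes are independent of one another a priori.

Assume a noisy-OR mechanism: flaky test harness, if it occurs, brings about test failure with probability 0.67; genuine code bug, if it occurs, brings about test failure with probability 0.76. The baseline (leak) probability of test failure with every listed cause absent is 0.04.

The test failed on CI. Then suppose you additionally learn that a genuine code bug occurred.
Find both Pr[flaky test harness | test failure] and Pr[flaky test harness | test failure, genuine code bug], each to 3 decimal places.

Under noisy-OR, P(test failure | causes) = 1 − (1−0.04)·∏(1−qᵢ) over the active causes.
P(test failure) = 0.04*0.81*0.77 + 0.7696*0.81*0.23 + 0.6832*0.19*0.77 + 0.923968*0.19*0.23 = 0.024948 + 0.143376 + 0.099952 + 0.040377 = 0.308653
Restricting to configurations with flaky test harness present: 0.099952 + 0.040377 = 0.140329.
P(flaky test harness | test failure) = 0.140329 / 0.308653 ≈ 0.455

With the extra evidence:
P(test failure | genuine code bug) = 0.7696*0.81 + 0.923968*0.19 = 0.623376 + 0.175554 = 0.798930
The flaky test harness-present share is 0.923968*0.19 = 0.175554.
So P(flaky test harness | test failure, genuine code bug) = 0.175554/0.798930 ≈ 0.220.

Pr[flaky test harness | test failure] ≈ 0.455; Pr[flaky test harness | test failure, genuine code bug] ≈ 0.220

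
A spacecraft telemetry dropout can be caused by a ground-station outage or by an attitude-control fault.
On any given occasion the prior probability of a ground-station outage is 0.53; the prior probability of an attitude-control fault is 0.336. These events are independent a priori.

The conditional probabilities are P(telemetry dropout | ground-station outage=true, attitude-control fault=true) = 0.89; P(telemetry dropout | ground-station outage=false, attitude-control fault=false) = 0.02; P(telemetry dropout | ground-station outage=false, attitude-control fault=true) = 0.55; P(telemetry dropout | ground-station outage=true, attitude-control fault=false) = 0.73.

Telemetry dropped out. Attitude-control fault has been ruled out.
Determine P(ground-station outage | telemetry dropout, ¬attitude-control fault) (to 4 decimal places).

P(ground-station outage | telemetry dropout, ¬attitude-control fault) ≈ 0.9763

Weight on ground-station outage=true, given the evidence: 0.73×0.53 = 0.386900
The normalizing constant is 0.02×0.47 + 0.73×0.53 = 0.396300
Posterior = 0.386900 / 0.396300 ≈ 0.9763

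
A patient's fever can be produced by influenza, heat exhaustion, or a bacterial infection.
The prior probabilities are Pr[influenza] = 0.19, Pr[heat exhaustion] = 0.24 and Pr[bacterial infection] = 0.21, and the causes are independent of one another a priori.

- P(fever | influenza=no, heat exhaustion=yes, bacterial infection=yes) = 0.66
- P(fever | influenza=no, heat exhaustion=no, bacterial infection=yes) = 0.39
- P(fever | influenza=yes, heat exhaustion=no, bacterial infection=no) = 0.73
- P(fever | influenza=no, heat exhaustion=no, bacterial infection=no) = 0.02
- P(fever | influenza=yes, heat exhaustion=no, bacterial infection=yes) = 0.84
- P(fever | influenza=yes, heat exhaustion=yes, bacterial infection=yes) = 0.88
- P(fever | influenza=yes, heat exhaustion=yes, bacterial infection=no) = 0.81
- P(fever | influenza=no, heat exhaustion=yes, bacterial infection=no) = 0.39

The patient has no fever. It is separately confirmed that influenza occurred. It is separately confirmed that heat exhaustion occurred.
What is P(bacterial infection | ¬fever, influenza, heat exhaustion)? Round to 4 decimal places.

Numerator (weight on configurations with bacterial infection): 0.12·0.21 = 0.025200
Normalizer over all consistent configurations: 0.19·0.79 + 0.12·0.21 = 0.175300
Posterior = 0.025200 / 0.175300 ≈ 0.1438

P(bacterial infection | ¬fever, influenza, heat exhaustion) ≈ 0.1438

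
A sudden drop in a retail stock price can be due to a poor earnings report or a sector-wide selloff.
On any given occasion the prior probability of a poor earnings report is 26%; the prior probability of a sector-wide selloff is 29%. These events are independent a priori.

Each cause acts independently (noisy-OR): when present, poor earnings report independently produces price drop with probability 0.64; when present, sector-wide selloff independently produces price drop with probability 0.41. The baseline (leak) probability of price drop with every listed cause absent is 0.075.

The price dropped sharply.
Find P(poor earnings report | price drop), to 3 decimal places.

P(poor earnings report | price drop) ≈ 0.573

Under noisy-OR, P(price drop | causes) = 1 − (1−0.075)·∏(1−qᵢ) over the active causes.
Weight on poor earnings report=true, given the evidence: 0.123128 + 0.060586 = 0.183714
Denominator P(price drop): 0.075×0.74×0.71 + 0.45425×0.74×0.29 + 0.667×0.26×0.71 + 0.80353×0.26×0.29 = 0.320601
P(poor earnings report | price drop) = 0.183714/0.320601 ≈ 0.573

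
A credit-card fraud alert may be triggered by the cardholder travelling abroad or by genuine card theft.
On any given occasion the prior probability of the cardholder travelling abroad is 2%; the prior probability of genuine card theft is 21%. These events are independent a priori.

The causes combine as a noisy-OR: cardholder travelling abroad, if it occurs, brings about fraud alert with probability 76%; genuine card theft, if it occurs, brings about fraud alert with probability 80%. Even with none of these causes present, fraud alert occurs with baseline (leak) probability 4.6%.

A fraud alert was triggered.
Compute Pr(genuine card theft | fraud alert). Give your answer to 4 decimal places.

Pr(genuine card theft | fraud alert) ≈ 0.7811

Under noisy-OR, P(fraud alert | causes) = 1 − (1−0.046)·∏(1−qᵢ) over the active causes.
Weight on genuine card theft=true, given the evidence: 0.166533 + 0.004008 = 0.170541
Denominator P(fraud alert): 0.046*0.98*0.79 + 0.8092*0.98*0.21 + 0.77104*0.02*0.79 + 0.954208*0.02*0.21 = 0.218336
P(genuine card theft | fraud alert) = 0.170541/0.218336 ≈ 0.7811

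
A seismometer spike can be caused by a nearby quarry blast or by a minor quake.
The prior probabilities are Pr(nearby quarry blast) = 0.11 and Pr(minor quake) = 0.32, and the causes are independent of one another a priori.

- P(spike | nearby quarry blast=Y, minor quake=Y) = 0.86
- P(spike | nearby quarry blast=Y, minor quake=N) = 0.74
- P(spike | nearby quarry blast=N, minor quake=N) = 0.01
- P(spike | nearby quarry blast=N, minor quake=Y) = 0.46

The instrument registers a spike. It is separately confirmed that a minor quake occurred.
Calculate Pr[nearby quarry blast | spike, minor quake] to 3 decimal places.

Pr[nearby quarry blast | spike, minor quake] ≈ 0.188

Weight on nearby quarry blast=true, given the evidence: 0.86*0.11 = 0.094600
Denominator P(spike | minor quake): 0.46*0.89 + 0.86*0.11 = 0.504000
P(nearby quarry blast | spike, minor quake) = 0.094600/0.504000 ≈ 0.188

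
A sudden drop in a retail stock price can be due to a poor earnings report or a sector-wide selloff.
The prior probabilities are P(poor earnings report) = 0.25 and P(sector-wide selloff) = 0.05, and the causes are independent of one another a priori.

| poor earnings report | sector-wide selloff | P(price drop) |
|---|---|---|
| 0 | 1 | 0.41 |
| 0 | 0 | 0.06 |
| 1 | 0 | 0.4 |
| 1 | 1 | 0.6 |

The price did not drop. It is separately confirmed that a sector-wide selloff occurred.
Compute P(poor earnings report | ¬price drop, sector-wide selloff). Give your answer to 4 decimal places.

For the numerator, keep only poor earnings report=true terms: 0.4×0.25 = 0.100000
The normalizing constant is 0.59×0.75 + 0.4×0.25 = 0.542500
P(poor earnings report | ¬price drop, sector-wide selloff) = 0.100000/0.542500 ≈ 0.1843

P(poor earnings report | ¬price drop, sector-wide selloff) ≈ 0.1843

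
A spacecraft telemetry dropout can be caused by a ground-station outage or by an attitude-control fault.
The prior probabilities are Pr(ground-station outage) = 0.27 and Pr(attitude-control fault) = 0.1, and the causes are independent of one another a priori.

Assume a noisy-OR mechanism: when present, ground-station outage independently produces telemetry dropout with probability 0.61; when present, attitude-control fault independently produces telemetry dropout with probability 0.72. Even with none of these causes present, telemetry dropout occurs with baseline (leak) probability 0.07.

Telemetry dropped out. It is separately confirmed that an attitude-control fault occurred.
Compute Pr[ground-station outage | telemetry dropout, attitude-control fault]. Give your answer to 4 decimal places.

Pr[ground-station outage | telemetry dropout, attitude-control fault] ≈ 0.3100

Under noisy-OR, P(telemetry dropout | causes) = 1 − (1−0.07)·∏(1−qᵢ) over the active causes.
P(telemetry dropout | attitude-control fault) = 0.7396×0.73 + 0.898444×0.27 = 0.539908 + 0.242580 = 0.782488
The ground-station outage-present share is 0.898444×0.27 = 0.242580.
So P(ground-station outage | telemetry dropout, attitude-control fault) = 0.242580/0.782488 ≈ 0.3100.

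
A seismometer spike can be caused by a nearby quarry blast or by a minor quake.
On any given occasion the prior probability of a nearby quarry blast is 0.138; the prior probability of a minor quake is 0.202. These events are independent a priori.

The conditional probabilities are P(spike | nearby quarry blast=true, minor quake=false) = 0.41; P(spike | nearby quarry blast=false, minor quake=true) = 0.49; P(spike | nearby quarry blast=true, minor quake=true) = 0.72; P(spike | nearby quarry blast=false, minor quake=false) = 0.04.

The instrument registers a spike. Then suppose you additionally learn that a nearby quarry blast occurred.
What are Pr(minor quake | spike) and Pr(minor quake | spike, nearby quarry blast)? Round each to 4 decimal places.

Pr(minor quake | spike) ≈ 0.5919; Pr(minor quake | spike, nearby quarry blast) ≈ 0.3077

Weight on minor quake=true, given the evidence: 0.085321 + 0.020071 = 0.105392
Denominator P(spike): 0.04·0.862·0.798 + 0.49·0.862·0.202 + 0.41·0.138·0.798 + 0.72·0.138·0.202 = 0.178058
P(minor quake | spike) = 0.105392/0.178058 ≈ 0.5919

Now also conditioning on nearby quarry blast=true:
Enumerate both values of minor quake and weight by the priors:
  P(spike | nearby quarry blast) = 0.41*0.798 + 0.72*0.202
        = 0.327180 + 0.145440 = 0.472620
The terms with minor quake present sum to 0.145440, so
  P(minor quake | spike, nearby quarry blast) = 0.145440 / 0.472620 ≈ 0.3077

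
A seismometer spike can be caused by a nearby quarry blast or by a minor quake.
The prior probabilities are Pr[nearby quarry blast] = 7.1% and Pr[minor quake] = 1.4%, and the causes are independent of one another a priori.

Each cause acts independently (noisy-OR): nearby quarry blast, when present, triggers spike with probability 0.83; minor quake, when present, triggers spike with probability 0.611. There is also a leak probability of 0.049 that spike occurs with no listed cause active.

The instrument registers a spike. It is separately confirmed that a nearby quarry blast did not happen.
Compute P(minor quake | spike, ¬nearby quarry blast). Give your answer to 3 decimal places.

P(minor quake | spike, ¬nearby quarry blast) ≈ 0.154

Under noisy-OR, P(spike | causes) = 1 − (1−0.049)·∏(1−qᵢ) over the active causes.
Sum P(spike|·) weighted by the priors over both values of minor quake:
  P(spike | ¬nearby quarry blast) = 0.049*0.986 + 0.630061*0.014
        = 0.048314 + 0.008821 = 0.057135
Keeping only the minor quake-present terms gives 0.008821, so
  P(minor quake | spike, ¬nearby quarry blast) = 0.008821 / 0.057135 ≈ 0.154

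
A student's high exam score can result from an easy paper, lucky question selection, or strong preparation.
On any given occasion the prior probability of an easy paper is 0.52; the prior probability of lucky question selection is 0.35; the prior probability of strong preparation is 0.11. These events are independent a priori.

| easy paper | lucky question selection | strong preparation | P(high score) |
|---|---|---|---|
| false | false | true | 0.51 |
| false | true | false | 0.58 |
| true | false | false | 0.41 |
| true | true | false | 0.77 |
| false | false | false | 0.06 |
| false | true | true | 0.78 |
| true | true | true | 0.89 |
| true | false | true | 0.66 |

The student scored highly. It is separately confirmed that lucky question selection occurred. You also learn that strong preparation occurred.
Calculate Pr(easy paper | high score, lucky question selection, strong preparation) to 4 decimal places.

Pr(easy paper | high score, lucky question selection, strong preparation) ≈ 0.5528

Sum P(high score|·) weighted by the priors over both values of easy paper:
  P(high score | lucky question selection, strong preparation) = 0.78·0.48 + 0.89·0.52
        = 0.374400 + 0.462800 = 0.837200
Keeping only the easy paper-present terms gives 0.462800, so
  P(easy paper | high score, lucky question selection, strong preparation) = 0.462800 / 0.837200 ≈ 0.5528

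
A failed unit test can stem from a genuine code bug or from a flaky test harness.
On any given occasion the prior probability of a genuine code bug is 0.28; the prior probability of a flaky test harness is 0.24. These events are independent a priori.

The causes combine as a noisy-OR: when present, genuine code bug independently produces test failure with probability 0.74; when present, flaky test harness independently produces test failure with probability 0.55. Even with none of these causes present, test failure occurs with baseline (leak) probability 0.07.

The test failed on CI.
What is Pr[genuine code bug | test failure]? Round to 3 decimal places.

Under noisy-OR, P(test failure | causes) = 1 − (1−0.07)·∏(1−qᵢ) over the active causes.
Numerator (weight on configurations with genuine code bug): 0.161345 + 0.059888 = 0.221233
The normalizing constant is 0.07×0.72×0.76 + 0.5815×0.72×0.24 + 0.7582×0.28×0.76 + 0.89119×0.28×0.24 = 0.360020
P(genuine code bug | test failure) = 0.221233/0.360020 ≈ 0.615

Pr[genuine code bug | test failure] ≈ 0.615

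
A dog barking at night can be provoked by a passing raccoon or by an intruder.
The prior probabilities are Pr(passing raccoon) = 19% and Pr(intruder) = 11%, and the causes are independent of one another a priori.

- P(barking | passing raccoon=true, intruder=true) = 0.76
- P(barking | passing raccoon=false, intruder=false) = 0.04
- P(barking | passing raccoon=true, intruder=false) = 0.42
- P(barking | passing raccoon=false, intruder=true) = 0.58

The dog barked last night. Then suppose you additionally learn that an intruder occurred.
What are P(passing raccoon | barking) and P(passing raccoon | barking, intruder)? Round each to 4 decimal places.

P(passing raccoon | barking) ≈ 0.5191; P(passing raccoon | barking, intruder) ≈ 0.2351

Weight on passing raccoon=true, given the evidence: 0.071022 + 0.015884 = 0.086906
Normalizer over all consistent configurations: 0.04*0.81*0.89 + 0.58*0.81*0.11 + 0.42*0.19*0.89 + 0.76*0.19*0.11 = 0.167420
P(passing raccoon | barking) = 0.086906/0.167420 ≈ 0.5191

Now also conditioning on intruder=true:
P(barking | intruder) = 0.58×0.81 + 0.76×0.19 = 0.469800 + 0.144400 = 0.614200
The passing raccoon-present share is 0.76×0.19 = 0.144400.
So P(passing raccoon | barking, intruder) = 0.144400/0.614200 ≈ 0.2351.
The drop from 0.5191 to 0.2351 is the explaining-away (discounting) effect.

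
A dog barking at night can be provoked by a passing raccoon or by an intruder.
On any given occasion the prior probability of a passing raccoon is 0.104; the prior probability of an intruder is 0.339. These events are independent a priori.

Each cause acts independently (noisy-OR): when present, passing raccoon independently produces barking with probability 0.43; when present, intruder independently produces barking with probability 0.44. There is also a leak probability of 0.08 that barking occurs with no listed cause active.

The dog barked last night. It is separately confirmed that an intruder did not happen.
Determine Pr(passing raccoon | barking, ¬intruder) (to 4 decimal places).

Under noisy-OR, P(barking | causes) = 1 − (1−0.08)·∏(1−qᵢ) over the active causes.
By total probability over both values of passing raccoon:
  P(barking | ¬intruder) = 0.08·0.896 + 0.4756·0.104
        = 0.071680 + 0.049462 = 0.121142
The terms with passing raccoon present sum to 0.049462, so
  P(passing raccoon | barking, ¬intruder) = 0.049462 / 0.121142 ≈ 0.4083

Pr(passing raccoon | barking, ¬intruder) ≈ 0.4083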